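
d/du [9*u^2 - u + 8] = 18*u - 1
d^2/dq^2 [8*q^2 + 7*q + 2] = 16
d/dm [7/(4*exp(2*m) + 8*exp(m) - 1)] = -56*(exp(m) + 1)*exp(m)/(4*exp(2*m) + 8*exp(m) - 1)^2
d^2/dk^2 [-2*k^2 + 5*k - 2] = -4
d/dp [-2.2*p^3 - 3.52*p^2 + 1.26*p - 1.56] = -6.6*p^2 - 7.04*p + 1.26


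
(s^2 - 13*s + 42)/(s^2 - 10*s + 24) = (s - 7)/(s - 4)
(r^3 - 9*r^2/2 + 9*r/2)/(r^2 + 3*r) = (2*r^2 - 9*r + 9)/(2*(r + 3))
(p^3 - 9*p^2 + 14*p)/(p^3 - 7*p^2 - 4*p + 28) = p/(p + 2)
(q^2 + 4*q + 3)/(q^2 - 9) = (q + 1)/(q - 3)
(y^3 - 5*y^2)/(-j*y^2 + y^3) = (5 - y)/(j - y)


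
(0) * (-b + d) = 0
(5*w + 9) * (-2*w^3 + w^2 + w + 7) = -10*w^4 - 13*w^3 + 14*w^2 + 44*w + 63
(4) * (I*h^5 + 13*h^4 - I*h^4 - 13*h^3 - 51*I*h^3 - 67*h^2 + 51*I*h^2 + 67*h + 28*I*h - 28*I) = 4*I*h^5 + 52*h^4 - 4*I*h^4 - 52*h^3 - 204*I*h^3 - 268*h^2 + 204*I*h^2 + 268*h + 112*I*h - 112*I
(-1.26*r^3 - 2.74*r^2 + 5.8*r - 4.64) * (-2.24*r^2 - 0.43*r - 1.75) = 2.8224*r^5 + 6.6794*r^4 - 9.6088*r^3 + 12.6946*r^2 - 8.1548*r + 8.12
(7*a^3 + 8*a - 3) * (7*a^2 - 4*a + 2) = 49*a^5 - 28*a^4 + 70*a^3 - 53*a^2 + 28*a - 6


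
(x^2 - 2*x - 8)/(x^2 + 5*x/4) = 4*(x^2 - 2*x - 8)/(x*(4*x + 5))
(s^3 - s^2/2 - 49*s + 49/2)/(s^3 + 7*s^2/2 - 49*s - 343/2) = (2*s - 1)/(2*s + 7)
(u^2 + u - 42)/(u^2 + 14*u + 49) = (u - 6)/(u + 7)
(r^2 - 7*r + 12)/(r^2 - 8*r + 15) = (r - 4)/(r - 5)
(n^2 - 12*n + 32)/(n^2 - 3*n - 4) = (n - 8)/(n + 1)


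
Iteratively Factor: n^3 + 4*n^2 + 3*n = (n + 1)*(n^2 + 3*n) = (n + 1)*(n + 3)*(n)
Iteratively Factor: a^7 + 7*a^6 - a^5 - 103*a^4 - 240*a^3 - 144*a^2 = (a - 4)*(a^6 + 11*a^5 + 43*a^4 + 69*a^3 + 36*a^2) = (a - 4)*(a + 3)*(a^5 + 8*a^4 + 19*a^3 + 12*a^2) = a*(a - 4)*(a + 3)*(a^4 + 8*a^3 + 19*a^2 + 12*a) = a*(a - 4)*(a + 3)^2*(a^3 + 5*a^2 + 4*a) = a*(a - 4)*(a + 1)*(a + 3)^2*(a^2 + 4*a) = a*(a - 4)*(a + 1)*(a + 3)^2*(a + 4)*(a)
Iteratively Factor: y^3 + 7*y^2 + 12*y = (y)*(y^2 + 7*y + 12) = y*(y + 3)*(y + 4)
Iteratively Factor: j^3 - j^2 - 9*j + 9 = (j - 1)*(j^2 - 9) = (j - 3)*(j - 1)*(j + 3)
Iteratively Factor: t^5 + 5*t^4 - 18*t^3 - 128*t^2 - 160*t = (t + 4)*(t^4 + t^3 - 22*t^2 - 40*t) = (t + 4)^2*(t^3 - 3*t^2 - 10*t) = (t - 5)*(t + 4)^2*(t^2 + 2*t) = t*(t - 5)*(t + 4)^2*(t + 2)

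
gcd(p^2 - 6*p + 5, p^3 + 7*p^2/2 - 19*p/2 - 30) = 1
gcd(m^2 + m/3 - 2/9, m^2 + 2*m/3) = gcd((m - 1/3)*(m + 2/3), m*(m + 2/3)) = m + 2/3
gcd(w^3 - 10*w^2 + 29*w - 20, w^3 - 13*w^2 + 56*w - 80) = w^2 - 9*w + 20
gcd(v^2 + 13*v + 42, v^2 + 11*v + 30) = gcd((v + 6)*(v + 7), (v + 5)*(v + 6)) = v + 6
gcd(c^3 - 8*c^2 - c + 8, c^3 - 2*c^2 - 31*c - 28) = c + 1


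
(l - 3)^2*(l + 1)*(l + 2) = l^4 - 3*l^3 - 7*l^2 + 15*l + 18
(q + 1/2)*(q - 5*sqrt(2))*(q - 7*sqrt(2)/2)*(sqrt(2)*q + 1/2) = sqrt(2)*q^4 - 33*q^3/2 + sqrt(2)*q^3/2 - 33*q^2/4 + 123*sqrt(2)*q^2/4 + 35*q/2 + 123*sqrt(2)*q/8 + 35/4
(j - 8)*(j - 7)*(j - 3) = j^3 - 18*j^2 + 101*j - 168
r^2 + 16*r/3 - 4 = (r - 2/3)*(r + 6)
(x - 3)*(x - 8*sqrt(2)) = x^2 - 8*sqrt(2)*x - 3*x + 24*sqrt(2)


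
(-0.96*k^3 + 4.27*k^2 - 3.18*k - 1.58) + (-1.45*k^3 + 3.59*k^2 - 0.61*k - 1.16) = -2.41*k^3 + 7.86*k^2 - 3.79*k - 2.74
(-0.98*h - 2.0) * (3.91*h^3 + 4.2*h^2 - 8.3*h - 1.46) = -3.8318*h^4 - 11.936*h^3 - 0.266*h^2 + 18.0308*h + 2.92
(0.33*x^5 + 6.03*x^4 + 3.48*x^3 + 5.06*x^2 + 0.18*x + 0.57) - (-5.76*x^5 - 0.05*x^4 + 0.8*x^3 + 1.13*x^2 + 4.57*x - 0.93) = 6.09*x^5 + 6.08*x^4 + 2.68*x^3 + 3.93*x^2 - 4.39*x + 1.5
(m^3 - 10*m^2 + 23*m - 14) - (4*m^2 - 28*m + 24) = m^3 - 14*m^2 + 51*m - 38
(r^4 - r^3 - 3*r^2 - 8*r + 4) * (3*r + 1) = 3*r^5 - 2*r^4 - 10*r^3 - 27*r^2 + 4*r + 4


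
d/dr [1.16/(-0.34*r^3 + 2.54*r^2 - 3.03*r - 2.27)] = (1.1832*r^2 - 5.8928*r + 3.5148)/(0.34*r^3 - 2.54*r^2 + 3.03*r + 2.27)^2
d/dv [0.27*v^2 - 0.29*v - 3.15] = 0.54*v - 0.29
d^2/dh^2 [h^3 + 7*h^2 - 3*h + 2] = 6*h + 14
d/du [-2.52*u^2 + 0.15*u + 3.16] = 0.15 - 5.04*u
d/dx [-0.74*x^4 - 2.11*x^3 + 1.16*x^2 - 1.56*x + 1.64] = -2.96*x^3 - 6.33*x^2 + 2.32*x - 1.56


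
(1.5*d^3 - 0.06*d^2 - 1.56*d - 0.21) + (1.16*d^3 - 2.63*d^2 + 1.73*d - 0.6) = 2.66*d^3 - 2.69*d^2 + 0.17*d - 0.81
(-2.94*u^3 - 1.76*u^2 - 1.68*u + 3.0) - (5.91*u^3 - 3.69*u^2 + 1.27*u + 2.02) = -8.85*u^3 + 1.93*u^2 - 2.95*u + 0.98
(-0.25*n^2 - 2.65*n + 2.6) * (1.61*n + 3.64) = -0.4025*n^3 - 5.1765*n^2 - 5.46*n + 9.464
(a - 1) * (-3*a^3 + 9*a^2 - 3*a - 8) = -3*a^4 + 12*a^3 - 12*a^2 - 5*a + 8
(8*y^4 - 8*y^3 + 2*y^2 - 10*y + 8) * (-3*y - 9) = -24*y^5 - 48*y^4 + 66*y^3 + 12*y^2 + 66*y - 72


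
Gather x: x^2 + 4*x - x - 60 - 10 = x^2 + 3*x - 70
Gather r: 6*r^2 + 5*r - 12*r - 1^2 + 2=6*r^2 - 7*r + 1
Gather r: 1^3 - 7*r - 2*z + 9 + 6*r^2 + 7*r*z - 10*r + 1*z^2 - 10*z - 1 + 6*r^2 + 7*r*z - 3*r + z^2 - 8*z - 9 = 12*r^2 + r*(14*z - 20) + 2*z^2 - 20*z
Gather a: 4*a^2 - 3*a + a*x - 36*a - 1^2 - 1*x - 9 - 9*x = 4*a^2 + a*(x - 39) - 10*x - 10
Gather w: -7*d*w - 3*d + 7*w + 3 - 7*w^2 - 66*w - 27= -3*d - 7*w^2 + w*(-7*d - 59) - 24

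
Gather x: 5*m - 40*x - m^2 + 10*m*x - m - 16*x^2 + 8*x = -m^2 + 4*m - 16*x^2 + x*(10*m - 32)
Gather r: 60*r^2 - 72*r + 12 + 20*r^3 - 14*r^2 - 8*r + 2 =20*r^3 + 46*r^2 - 80*r + 14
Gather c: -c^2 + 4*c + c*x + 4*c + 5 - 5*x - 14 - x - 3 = -c^2 + c*(x + 8) - 6*x - 12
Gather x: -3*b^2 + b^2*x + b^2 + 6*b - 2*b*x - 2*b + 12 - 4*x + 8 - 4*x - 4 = -2*b^2 + 4*b + x*(b^2 - 2*b - 8) + 16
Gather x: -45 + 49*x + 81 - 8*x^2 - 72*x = -8*x^2 - 23*x + 36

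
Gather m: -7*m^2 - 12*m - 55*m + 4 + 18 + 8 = -7*m^2 - 67*m + 30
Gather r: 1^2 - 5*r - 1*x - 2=-5*r - x - 1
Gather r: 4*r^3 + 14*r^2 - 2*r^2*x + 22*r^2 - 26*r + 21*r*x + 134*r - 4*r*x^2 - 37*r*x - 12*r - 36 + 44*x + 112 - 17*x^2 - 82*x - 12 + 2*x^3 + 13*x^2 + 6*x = 4*r^3 + r^2*(36 - 2*x) + r*(-4*x^2 - 16*x + 96) + 2*x^3 - 4*x^2 - 32*x + 64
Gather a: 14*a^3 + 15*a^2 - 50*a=14*a^3 + 15*a^2 - 50*a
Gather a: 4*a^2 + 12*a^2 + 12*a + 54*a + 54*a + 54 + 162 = 16*a^2 + 120*a + 216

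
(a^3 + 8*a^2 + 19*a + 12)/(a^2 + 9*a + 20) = (a^2 + 4*a + 3)/(a + 5)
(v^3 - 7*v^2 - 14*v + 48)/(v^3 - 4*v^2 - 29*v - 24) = (v - 2)/(v + 1)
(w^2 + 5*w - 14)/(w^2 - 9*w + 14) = (w + 7)/(w - 7)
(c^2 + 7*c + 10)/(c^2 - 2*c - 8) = (c + 5)/(c - 4)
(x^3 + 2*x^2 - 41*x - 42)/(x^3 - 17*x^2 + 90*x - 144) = (x^2 + 8*x + 7)/(x^2 - 11*x + 24)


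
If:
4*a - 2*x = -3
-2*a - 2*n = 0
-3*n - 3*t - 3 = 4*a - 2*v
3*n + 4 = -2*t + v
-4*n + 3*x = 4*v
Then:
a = 57/68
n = -57/68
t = 59/68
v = 219/68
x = 54/17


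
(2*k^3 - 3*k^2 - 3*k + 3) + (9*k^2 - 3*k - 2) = 2*k^3 + 6*k^2 - 6*k + 1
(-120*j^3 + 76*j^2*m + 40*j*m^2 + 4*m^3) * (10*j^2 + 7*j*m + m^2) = -1200*j^5 - 80*j^4*m + 812*j^3*m^2 + 396*j^2*m^3 + 68*j*m^4 + 4*m^5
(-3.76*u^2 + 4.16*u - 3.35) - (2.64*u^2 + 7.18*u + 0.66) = -6.4*u^2 - 3.02*u - 4.01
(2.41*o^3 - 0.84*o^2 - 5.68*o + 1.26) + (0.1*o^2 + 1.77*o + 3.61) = 2.41*o^3 - 0.74*o^2 - 3.91*o + 4.87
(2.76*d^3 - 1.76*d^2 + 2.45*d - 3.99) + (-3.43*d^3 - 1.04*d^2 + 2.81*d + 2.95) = -0.67*d^3 - 2.8*d^2 + 5.26*d - 1.04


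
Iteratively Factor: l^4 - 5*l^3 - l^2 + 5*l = (l + 1)*(l^3 - 6*l^2 + 5*l) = (l - 5)*(l + 1)*(l^2 - l) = l*(l - 5)*(l + 1)*(l - 1)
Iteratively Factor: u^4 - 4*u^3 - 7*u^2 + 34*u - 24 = (u - 4)*(u^3 - 7*u + 6) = (u - 4)*(u + 3)*(u^2 - 3*u + 2) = (u - 4)*(u - 1)*(u + 3)*(u - 2)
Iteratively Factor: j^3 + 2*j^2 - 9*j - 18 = (j - 3)*(j^2 + 5*j + 6) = (j - 3)*(j + 3)*(j + 2)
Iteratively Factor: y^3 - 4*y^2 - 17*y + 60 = (y - 3)*(y^2 - y - 20) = (y - 5)*(y - 3)*(y + 4)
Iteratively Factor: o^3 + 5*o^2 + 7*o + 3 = (o + 1)*(o^2 + 4*o + 3) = (o + 1)^2*(o + 3)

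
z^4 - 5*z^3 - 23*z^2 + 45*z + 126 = (z - 7)*(z - 3)*(z + 2)*(z + 3)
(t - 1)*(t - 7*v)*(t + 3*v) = t^3 - 4*t^2*v - t^2 - 21*t*v^2 + 4*t*v + 21*v^2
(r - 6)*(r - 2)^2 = r^3 - 10*r^2 + 28*r - 24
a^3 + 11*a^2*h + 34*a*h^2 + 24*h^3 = (a + h)*(a + 4*h)*(a + 6*h)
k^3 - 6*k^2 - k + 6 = (k - 6)*(k - 1)*(k + 1)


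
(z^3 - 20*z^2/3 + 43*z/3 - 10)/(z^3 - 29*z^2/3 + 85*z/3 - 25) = (z - 2)/(z - 5)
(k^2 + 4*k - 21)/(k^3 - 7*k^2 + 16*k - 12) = (k + 7)/(k^2 - 4*k + 4)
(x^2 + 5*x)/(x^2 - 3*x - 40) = x/(x - 8)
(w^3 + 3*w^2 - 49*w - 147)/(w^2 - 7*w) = w + 10 + 21/w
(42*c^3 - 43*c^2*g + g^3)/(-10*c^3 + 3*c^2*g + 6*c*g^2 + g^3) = (-42*c^2 + c*g + g^2)/(10*c^2 + 7*c*g + g^2)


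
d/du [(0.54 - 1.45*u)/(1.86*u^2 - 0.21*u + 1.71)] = (2.697*u^2 - 2.0088*u - 2.3661)/(3.4596*u^4 - 0.7812*u^3 + 6.4053*u^2 - 0.7182*u + 2.9241)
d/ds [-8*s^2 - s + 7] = -16*s - 1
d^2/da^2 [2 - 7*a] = 0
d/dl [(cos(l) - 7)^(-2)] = 2*sin(l)/(cos(l) - 7)^3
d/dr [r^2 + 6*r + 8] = 2*r + 6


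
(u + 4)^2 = u^2 + 8*u + 16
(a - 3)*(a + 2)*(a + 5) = a^3 + 4*a^2 - 11*a - 30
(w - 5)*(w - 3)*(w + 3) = w^3 - 5*w^2 - 9*w + 45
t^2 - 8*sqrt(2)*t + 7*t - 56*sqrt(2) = (t + 7)*(t - 8*sqrt(2))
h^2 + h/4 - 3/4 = (h - 3/4)*(h + 1)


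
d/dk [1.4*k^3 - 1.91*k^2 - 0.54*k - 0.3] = 4.2*k^2 - 3.82*k - 0.54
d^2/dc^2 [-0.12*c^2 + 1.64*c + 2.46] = -0.240000000000000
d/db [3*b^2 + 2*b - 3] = 6*b + 2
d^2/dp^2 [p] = 0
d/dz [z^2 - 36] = 2*z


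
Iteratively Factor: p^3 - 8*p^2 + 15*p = (p - 5)*(p^2 - 3*p) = (p - 5)*(p - 3)*(p)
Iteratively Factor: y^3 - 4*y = (y - 2)*(y^2 + 2*y) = (y - 2)*(y + 2)*(y)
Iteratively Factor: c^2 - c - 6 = (c - 3)*(c + 2)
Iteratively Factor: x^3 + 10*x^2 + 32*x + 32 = (x + 2)*(x^2 + 8*x + 16) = (x + 2)*(x + 4)*(x + 4)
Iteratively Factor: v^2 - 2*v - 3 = (v - 3)*(v + 1)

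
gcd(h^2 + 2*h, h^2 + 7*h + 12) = 1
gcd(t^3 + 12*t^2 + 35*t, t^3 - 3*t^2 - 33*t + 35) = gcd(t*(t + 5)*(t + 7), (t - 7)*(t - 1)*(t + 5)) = t + 5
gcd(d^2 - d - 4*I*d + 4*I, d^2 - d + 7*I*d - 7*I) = d - 1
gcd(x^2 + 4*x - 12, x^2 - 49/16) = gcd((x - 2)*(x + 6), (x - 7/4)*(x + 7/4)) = 1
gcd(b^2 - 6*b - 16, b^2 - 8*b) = b - 8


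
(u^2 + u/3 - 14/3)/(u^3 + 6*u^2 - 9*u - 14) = (u + 7/3)/(u^2 + 8*u + 7)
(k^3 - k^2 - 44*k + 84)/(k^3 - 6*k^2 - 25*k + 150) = (k^2 + 5*k - 14)/(k^2 - 25)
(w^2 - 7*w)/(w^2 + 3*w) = (w - 7)/(w + 3)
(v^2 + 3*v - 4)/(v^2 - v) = (v + 4)/v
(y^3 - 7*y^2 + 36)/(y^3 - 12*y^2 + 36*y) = (y^2 - y - 6)/(y*(y - 6))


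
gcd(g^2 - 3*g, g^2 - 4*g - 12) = 1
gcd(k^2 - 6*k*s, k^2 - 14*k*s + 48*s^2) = -k + 6*s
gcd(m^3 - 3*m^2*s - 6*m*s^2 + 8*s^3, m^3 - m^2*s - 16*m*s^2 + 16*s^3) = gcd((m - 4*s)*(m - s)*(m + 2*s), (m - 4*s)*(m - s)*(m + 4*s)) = m^2 - 5*m*s + 4*s^2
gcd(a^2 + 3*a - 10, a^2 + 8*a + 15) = a + 5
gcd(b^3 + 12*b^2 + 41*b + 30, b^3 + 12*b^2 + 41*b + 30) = b^3 + 12*b^2 + 41*b + 30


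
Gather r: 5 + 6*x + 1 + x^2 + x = x^2 + 7*x + 6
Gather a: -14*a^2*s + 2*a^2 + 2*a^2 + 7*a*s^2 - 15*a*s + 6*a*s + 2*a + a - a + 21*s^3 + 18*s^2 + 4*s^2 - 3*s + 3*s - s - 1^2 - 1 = a^2*(4 - 14*s) + a*(7*s^2 - 9*s + 2) + 21*s^3 + 22*s^2 - s - 2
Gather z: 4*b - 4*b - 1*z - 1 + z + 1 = 0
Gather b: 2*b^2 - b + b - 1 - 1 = 2*b^2 - 2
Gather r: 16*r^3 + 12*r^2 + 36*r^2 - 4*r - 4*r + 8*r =16*r^3 + 48*r^2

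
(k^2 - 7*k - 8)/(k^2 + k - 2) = (k^2 - 7*k - 8)/(k^2 + k - 2)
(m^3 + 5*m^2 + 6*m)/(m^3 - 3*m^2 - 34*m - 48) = m/(m - 8)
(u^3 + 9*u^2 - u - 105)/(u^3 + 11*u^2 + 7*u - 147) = (u + 5)/(u + 7)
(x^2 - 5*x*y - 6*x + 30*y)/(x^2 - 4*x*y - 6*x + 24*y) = (x - 5*y)/(x - 4*y)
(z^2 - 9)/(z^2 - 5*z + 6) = (z + 3)/(z - 2)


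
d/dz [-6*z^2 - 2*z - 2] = -12*z - 2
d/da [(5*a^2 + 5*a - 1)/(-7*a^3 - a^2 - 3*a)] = (35*a^4 + 70*a^3 - 31*a^2 - 2*a - 3)/(a^2*(49*a^4 + 14*a^3 + 43*a^2 + 6*a + 9))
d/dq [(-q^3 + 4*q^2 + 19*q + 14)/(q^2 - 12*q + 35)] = (-q^2 + 10*q + 17)/(q^2 - 10*q + 25)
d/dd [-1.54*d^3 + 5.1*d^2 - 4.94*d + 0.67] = -4.62*d^2 + 10.2*d - 4.94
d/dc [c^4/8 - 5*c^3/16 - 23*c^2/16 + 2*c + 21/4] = c^3/2 - 15*c^2/16 - 23*c/8 + 2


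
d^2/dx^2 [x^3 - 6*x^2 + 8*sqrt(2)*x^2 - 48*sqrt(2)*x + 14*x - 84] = 6*x - 12 + 16*sqrt(2)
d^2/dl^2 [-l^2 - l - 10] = -2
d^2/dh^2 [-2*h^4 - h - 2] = -24*h^2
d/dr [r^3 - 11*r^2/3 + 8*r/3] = 3*r^2 - 22*r/3 + 8/3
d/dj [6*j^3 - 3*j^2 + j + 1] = 18*j^2 - 6*j + 1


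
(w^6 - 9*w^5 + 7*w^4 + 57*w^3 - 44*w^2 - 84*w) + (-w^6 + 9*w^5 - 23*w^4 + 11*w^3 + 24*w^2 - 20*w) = -16*w^4 + 68*w^3 - 20*w^2 - 104*w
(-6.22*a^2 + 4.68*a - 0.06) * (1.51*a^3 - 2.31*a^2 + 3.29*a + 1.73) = -9.3922*a^5 + 21.435*a^4 - 31.3652*a^3 + 4.7752*a^2 + 7.899*a - 0.1038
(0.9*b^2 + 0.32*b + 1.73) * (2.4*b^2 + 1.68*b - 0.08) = 2.16*b^4 + 2.28*b^3 + 4.6176*b^2 + 2.8808*b - 0.1384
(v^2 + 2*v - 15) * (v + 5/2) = v^3 + 9*v^2/2 - 10*v - 75/2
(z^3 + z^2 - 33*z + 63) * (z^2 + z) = z^5 + 2*z^4 - 32*z^3 + 30*z^2 + 63*z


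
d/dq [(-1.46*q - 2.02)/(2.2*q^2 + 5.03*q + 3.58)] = (3.212*q^2 + 8.888*q + 4.9338)/(4.84*q^4 + 22.132*q^3 + 41.0529*q^2 + 36.0148*q + 12.8164)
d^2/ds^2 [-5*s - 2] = 0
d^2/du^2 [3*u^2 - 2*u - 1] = 6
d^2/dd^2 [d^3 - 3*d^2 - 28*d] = 6*d - 6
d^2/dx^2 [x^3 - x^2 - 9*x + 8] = 6*x - 2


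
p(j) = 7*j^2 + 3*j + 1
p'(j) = 14*j + 3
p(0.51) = 4.35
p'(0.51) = 10.14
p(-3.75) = 88.19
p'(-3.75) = -49.50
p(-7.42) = 364.13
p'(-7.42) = -100.88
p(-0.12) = 0.74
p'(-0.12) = 1.32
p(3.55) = 99.87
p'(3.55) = 52.70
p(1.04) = 11.69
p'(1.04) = 17.56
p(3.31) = 87.62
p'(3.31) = 49.34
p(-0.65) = 2.01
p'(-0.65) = -6.10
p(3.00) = 73.00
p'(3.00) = 45.00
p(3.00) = 73.00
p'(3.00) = 45.00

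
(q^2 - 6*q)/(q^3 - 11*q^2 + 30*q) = 1/(q - 5)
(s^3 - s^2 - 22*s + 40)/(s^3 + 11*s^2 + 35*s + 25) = (s^2 - 6*s + 8)/(s^2 + 6*s + 5)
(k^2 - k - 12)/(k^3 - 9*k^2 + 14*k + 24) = (k + 3)/(k^2 - 5*k - 6)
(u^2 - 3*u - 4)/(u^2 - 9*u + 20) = (u + 1)/(u - 5)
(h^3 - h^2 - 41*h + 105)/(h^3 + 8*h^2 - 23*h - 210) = (h - 3)/(h + 6)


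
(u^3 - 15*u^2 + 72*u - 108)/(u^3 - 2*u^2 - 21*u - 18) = (u^2 - 9*u + 18)/(u^2 + 4*u + 3)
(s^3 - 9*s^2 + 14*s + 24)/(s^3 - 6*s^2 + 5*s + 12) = (s - 6)/(s - 3)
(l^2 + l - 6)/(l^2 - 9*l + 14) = (l + 3)/(l - 7)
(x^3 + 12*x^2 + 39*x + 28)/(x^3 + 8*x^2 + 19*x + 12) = (x + 7)/(x + 3)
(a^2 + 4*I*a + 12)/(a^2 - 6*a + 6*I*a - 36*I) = (a - 2*I)/(a - 6)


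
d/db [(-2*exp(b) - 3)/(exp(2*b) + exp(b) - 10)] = ((2*exp(b) + 1)*(2*exp(b) + 3) - 2*exp(2*b) - 2*exp(b) + 20)*exp(b)/(exp(2*b) + exp(b) - 10)^2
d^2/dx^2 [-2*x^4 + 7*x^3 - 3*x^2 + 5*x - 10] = -24*x^2 + 42*x - 6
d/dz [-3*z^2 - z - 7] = -6*z - 1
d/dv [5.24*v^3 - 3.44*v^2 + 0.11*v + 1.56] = 15.72*v^2 - 6.88*v + 0.11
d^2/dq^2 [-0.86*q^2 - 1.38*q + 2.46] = -1.72000000000000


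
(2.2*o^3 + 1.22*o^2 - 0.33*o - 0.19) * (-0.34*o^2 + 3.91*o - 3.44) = -0.748*o^5 + 8.1872*o^4 - 2.6856*o^3 - 5.4225*o^2 + 0.3923*o + 0.6536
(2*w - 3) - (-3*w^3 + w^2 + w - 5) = 3*w^3 - w^2 + w + 2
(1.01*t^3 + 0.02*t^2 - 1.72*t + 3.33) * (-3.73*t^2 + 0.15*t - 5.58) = -3.7673*t^5 + 0.0769*t^4 + 0.7828*t^3 - 12.7905*t^2 + 10.0971*t - 18.5814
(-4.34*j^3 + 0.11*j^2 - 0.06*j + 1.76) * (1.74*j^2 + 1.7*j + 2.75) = -7.5516*j^5 - 7.1866*j^4 - 11.8524*j^3 + 3.2629*j^2 + 2.827*j + 4.84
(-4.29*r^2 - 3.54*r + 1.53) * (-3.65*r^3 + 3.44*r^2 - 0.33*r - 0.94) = 15.6585*r^5 - 1.8366*r^4 - 16.3464*r^3 + 10.464*r^2 + 2.8227*r - 1.4382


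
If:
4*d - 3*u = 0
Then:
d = 3*u/4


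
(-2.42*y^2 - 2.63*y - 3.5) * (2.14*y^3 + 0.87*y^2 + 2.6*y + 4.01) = -5.1788*y^5 - 7.7336*y^4 - 16.0701*y^3 - 19.5872*y^2 - 19.6463*y - 14.035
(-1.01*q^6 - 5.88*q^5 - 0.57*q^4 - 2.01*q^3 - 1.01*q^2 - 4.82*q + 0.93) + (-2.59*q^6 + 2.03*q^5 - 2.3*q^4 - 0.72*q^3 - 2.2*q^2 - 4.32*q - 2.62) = -3.6*q^6 - 3.85*q^5 - 2.87*q^4 - 2.73*q^3 - 3.21*q^2 - 9.14*q - 1.69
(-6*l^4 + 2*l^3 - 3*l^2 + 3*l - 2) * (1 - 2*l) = 12*l^5 - 10*l^4 + 8*l^3 - 9*l^2 + 7*l - 2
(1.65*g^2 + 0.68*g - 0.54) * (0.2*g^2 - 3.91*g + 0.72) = 0.33*g^4 - 6.3155*g^3 - 1.5788*g^2 + 2.601*g - 0.3888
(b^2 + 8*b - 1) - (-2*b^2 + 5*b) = 3*b^2 + 3*b - 1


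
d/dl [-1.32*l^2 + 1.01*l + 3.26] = 1.01 - 2.64*l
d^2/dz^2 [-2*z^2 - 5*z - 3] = -4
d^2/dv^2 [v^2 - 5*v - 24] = 2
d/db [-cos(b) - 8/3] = sin(b)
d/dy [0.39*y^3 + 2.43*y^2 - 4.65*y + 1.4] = 1.17*y^2 + 4.86*y - 4.65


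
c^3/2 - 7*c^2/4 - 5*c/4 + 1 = (c/2 + 1/2)*(c - 4)*(c - 1/2)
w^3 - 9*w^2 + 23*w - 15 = (w - 5)*(w - 3)*(w - 1)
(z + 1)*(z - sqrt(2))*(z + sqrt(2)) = z^3 + z^2 - 2*z - 2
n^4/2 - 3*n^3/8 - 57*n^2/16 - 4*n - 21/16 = (n/2 + 1/2)*(n - 7/2)*(n + 3/4)*(n + 1)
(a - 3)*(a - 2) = a^2 - 5*a + 6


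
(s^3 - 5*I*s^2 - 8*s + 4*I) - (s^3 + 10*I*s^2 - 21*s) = -15*I*s^2 + 13*s + 4*I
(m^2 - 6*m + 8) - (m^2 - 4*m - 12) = 20 - 2*m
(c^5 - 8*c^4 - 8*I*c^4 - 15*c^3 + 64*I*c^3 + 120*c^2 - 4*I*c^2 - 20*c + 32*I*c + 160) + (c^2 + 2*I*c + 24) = c^5 - 8*c^4 - 8*I*c^4 - 15*c^3 + 64*I*c^3 + 121*c^2 - 4*I*c^2 - 20*c + 34*I*c + 184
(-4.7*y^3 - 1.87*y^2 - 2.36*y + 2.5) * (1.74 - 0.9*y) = 4.23*y^4 - 6.495*y^3 - 1.1298*y^2 - 6.3564*y + 4.35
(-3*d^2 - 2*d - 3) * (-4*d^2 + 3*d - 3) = 12*d^4 - d^3 + 15*d^2 - 3*d + 9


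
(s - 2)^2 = s^2 - 4*s + 4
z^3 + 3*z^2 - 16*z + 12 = (z - 2)*(z - 1)*(z + 6)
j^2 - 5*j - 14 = (j - 7)*(j + 2)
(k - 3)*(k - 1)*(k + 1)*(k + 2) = k^4 - k^3 - 7*k^2 + k + 6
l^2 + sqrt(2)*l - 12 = (l - 2*sqrt(2))*(l + 3*sqrt(2))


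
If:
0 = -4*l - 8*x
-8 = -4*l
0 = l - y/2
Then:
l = 2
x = -1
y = 4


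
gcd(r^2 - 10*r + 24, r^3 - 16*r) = r - 4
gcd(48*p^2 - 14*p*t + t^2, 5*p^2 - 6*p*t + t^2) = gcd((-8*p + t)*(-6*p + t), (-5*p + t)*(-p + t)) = 1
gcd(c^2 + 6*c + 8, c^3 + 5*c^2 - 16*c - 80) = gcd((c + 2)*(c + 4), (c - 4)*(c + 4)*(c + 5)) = c + 4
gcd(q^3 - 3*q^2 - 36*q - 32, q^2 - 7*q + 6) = 1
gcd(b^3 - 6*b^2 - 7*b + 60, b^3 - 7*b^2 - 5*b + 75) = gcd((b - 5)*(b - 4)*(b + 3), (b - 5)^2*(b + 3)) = b^2 - 2*b - 15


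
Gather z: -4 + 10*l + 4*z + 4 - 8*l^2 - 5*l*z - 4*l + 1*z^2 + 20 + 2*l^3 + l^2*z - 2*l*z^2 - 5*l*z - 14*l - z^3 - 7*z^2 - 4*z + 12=2*l^3 - 8*l^2 - 8*l - z^3 + z^2*(-2*l - 6) + z*(l^2 - 10*l) + 32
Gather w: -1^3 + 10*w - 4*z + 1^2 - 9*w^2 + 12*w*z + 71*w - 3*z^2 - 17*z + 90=-9*w^2 + w*(12*z + 81) - 3*z^2 - 21*z + 90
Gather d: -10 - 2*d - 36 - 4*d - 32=-6*d - 78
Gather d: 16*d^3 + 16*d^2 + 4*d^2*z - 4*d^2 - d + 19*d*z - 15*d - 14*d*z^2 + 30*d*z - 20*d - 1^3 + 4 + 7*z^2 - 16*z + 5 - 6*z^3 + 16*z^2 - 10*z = 16*d^3 + d^2*(4*z + 12) + d*(-14*z^2 + 49*z - 36) - 6*z^3 + 23*z^2 - 26*z + 8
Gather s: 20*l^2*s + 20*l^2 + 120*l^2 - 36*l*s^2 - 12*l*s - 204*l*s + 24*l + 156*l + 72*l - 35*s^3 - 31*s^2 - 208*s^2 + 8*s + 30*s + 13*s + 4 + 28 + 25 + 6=140*l^2 + 252*l - 35*s^3 + s^2*(-36*l - 239) + s*(20*l^2 - 216*l + 51) + 63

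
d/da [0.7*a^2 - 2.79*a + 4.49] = 1.4*a - 2.79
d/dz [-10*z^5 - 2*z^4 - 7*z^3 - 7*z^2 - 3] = z*(-50*z^3 - 8*z^2 - 21*z - 14)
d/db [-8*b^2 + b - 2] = 1 - 16*b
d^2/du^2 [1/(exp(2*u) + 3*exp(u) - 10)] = (2*(2*exp(u) + 3)^2*exp(u) - (4*exp(u) + 3)*(exp(2*u) + 3*exp(u) - 10))*exp(u)/(exp(2*u) + 3*exp(u) - 10)^3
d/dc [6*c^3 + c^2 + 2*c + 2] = 18*c^2 + 2*c + 2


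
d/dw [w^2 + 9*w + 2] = 2*w + 9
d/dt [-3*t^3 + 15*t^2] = 3*t*(10 - 3*t)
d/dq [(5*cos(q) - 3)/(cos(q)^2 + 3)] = (5*cos(q)^2 - 6*cos(q) - 15)*sin(q)/((sin(q) - 2)^2*(sin(q) + 2)^2)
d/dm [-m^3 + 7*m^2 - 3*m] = -3*m^2 + 14*m - 3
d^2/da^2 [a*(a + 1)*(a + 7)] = 6*a + 16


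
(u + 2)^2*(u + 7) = u^3 + 11*u^2 + 32*u + 28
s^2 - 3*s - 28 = (s - 7)*(s + 4)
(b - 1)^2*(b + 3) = b^3 + b^2 - 5*b + 3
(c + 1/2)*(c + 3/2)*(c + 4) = c^3 + 6*c^2 + 35*c/4 + 3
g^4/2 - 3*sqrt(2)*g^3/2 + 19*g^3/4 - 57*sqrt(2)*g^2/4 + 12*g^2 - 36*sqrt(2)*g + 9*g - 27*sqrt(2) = (g/2 + 1)*(g + 3/2)*(g + 6)*(g - 3*sqrt(2))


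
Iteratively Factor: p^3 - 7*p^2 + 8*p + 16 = (p - 4)*(p^2 - 3*p - 4) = (p - 4)*(p + 1)*(p - 4)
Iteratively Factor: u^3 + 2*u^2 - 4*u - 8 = (u + 2)*(u^2 - 4) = (u - 2)*(u + 2)*(u + 2)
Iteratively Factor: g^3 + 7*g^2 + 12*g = (g + 4)*(g^2 + 3*g) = (g + 3)*(g + 4)*(g)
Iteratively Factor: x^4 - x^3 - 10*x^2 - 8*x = (x + 2)*(x^3 - 3*x^2 - 4*x) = (x + 1)*(x + 2)*(x^2 - 4*x) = (x - 4)*(x + 1)*(x + 2)*(x)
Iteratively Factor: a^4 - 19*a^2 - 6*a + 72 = (a - 2)*(a^3 + 2*a^2 - 15*a - 36) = (a - 2)*(a + 3)*(a^2 - a - 12) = (a - 4)*(a - 2)*(a + 3)*(a + 3)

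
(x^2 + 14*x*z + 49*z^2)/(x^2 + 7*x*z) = (x + 7*z)/x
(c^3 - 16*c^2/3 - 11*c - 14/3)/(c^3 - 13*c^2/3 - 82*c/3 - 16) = (c^2 - 6*c - 7)/(c^2 - 5*c - 24)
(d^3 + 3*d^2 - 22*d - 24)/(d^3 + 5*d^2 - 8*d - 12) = (d - 4)/(d - 2)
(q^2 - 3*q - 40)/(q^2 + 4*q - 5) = (q - 8)/(q - 1)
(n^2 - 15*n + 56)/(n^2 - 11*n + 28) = (n - 8)/(n - 4)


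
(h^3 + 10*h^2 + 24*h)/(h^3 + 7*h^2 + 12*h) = (h + 6)/(h + 3)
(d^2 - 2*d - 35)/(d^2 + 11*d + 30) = (d - 7)/(d + 6)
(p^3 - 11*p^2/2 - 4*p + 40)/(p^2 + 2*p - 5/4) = 2*(p^2 - 8*p + 16)/(2*p - 1)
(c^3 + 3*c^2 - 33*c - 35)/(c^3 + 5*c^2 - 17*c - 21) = (c - 5)/(c - 3)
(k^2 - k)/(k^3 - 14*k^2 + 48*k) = (k - 1)/(k^2 - 14*k + 48)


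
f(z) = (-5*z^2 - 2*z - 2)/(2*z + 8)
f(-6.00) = 42.50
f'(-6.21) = 5.08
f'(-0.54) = 0.59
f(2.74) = -3.34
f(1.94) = -2.08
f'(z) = (-10*z - 2)/(2*z + 8) - 2*(-5*z^2 - 2*z - 2)/(2*z + 8)^2 = (-5*z^2 - 40*z - 6)/(2*(z^2 + 8*z + 16))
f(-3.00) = -20.50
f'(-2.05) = 7.23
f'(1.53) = -1.29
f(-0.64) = -0.41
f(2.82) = -3.48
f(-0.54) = -0.34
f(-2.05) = -4.85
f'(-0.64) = 0.78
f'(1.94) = -1.45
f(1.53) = -1.52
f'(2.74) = -1.69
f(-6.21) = 41.27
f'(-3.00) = 34.50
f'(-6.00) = 6.75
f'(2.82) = -1.70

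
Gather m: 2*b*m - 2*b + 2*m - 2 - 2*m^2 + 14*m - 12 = -2*b - 2*m^2 + m*(2*b + 16) - 14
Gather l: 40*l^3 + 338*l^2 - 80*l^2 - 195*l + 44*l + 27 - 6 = 40*l^3 + 258*l^2 - 151*l + 21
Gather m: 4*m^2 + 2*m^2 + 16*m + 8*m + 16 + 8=6*m^2 + 24*m + 24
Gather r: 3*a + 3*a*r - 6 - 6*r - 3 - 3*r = 3*a + r*(3*a - 9) - 9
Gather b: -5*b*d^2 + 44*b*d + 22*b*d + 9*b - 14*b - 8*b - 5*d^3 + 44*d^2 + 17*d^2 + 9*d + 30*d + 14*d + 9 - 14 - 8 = b*(-5*d^2 + 66*d - 13) - 5*d^3 + 61*d^2 + 53*d - 13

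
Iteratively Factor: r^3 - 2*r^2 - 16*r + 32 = (r - 4)*(r^2 + 2*r - 8) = (r - 4)*(r - 2)*(r + 4)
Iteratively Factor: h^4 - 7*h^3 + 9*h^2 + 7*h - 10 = (h - 5)*(h^3 - 2*h^2 - h + 2) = (h - 5)*(h - 2)*(h^2 - 1) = (h - 5)*(h - 2)*(h - 1)*(h + 1)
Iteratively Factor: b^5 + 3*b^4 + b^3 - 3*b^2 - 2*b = (b + 1)*(b^4 + 2*b^3 - b^2 - 2*b) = (b + 1)^2*(b^3 + b^2 - 2*b) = (b - 1)*(b + 1)^2*(b^2 + 2*b) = b*(b - 1)*(b + 1)^2*(b + 2)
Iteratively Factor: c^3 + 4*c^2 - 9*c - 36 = (c + 4)*(c^2 - 9) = (c - 3)*(c + 4)*(c + 3)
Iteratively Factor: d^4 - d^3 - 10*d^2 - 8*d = (d - 4)*(d^3 + 3*d^2 + 2*d) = (d - 4)*(d + 1)*(d^2 + 2*d) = d*(d - 4)*(d + 1)*(d + 2)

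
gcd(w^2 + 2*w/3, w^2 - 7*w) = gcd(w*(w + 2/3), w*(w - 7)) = w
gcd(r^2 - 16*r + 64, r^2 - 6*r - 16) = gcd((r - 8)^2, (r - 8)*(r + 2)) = r - 8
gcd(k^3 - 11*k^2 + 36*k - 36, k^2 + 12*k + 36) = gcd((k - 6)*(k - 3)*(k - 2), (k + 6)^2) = 1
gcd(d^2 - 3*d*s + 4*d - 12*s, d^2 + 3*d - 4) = d + 4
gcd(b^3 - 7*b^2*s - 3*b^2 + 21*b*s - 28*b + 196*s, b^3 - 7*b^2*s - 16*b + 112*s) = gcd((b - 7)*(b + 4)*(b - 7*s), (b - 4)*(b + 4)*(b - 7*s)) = -b^2 + 7*b*s - 4*b + 28*s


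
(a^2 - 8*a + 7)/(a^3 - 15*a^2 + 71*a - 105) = (a - 1)/(a^2 - 8*a + 15)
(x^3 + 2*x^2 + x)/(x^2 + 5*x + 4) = x*(x + 1)/(x + 4)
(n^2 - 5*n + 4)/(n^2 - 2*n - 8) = (n - 1)/(n + 2)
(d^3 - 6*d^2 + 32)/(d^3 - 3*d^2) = (d^3 - 6*d^2 + 32)/(d^2*(d - 3))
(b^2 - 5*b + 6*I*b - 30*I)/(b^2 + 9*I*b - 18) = (b - 5)/(b + 3*I)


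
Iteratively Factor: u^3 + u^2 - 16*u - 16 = (u + 1)*(u^2 - 16) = (u - 4)*(u + 1)*(u + 4)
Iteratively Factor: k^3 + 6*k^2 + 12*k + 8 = (k + 2)*(k^2 + 4*k + 4) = (k + 2)^2*(k + 2)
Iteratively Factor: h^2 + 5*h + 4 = (h + 1)*(h + 4)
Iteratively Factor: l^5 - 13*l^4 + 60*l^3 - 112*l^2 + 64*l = (l - 1)*(l^4 - 12*l^3 + 48*l^2 - 64*l) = (l - 4)*(l - 1)*(l^3 - 8*l^2 + 16*l) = l*(l - 4)*(l - 1)*(l^2 - 8*l + 16) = l*(l - 4)^2*(l - 1)*(l - 4)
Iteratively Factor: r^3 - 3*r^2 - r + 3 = (r + 1)*(r^2 - 4*r + 3) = (r - 3)*(r + 1)*(r - 1)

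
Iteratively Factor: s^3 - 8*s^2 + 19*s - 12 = (s - 3)*(s^2 - 5*s + 4) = (s - 4)*(s - 3)*(s - 1)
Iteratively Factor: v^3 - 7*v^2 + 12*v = (v - 3)*(v^2 - 4*v) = (v - 4)*(v - 3)*(v)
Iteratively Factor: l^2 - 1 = (l + 1)*(l - 1)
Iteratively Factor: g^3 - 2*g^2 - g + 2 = (g - 1)*(g^2 - g - 2) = (g - 2)*(g - 1)*(g + 1)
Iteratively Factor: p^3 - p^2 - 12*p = (p)*(p^2 - p - 12) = p*(p + 3)*(p - 4)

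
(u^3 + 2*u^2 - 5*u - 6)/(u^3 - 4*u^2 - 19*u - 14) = (u^2 + u - 6)/(u^2 - 5*u - 14)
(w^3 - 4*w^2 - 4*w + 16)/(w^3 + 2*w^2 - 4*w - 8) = (w - 4)/(w + 2)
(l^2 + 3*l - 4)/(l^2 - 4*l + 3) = (l + 4)/(l - 3)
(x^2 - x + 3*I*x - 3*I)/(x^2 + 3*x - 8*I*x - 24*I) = (x^2 + x*(-1 + 3*I) - 3*I)/(x^2 + x*(3 - 8*I) - 24*I)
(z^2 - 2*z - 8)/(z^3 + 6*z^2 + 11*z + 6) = (z - 4)/(z^2 + 4*z + 3)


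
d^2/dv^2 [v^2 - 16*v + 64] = 2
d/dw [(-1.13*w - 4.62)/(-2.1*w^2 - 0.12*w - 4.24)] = (-2.373*w^2 - 19.404*w + 4.2368)/(4.41*w^4 + 0.504*w^3 + 17.8224*w^2 + 1.0176*w + 17.9776)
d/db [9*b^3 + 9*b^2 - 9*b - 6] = 27*b^2 + 18*b - 9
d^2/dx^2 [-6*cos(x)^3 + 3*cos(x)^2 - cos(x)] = 11*cos(x)/2 - 6*cos(2*x) + 27*cos(3*x)/2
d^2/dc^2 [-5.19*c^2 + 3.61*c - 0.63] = -10.3800000000000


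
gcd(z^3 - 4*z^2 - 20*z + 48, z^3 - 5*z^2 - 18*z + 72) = z^2 - 2*z - 24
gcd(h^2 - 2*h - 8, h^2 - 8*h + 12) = 1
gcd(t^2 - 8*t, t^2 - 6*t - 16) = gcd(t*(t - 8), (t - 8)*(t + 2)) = t - 8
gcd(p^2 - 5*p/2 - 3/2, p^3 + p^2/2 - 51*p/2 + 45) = p - 3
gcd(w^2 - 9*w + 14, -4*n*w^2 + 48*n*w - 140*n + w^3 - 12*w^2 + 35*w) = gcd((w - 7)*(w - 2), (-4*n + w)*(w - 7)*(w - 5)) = w - 7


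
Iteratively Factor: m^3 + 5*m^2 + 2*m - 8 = (m - 1)*(m^2 + 6*m + 8) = (m - 1)*(m + 2)*(m + 4)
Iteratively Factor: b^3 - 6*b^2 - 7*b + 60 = (b + 3)*(b^2 - 9*b + 20) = (b - 4)*(b + 3)*(b - 5)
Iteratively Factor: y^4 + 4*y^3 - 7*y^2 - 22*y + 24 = (y + 4)*(y^3 - 7*y + 6) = (y - 2)*(y + 4)*(y^2 + 2*y - 3) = (y - 2)*(y + 3)*(y + 4)*(y - 1)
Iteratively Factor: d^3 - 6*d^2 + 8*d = (d)*(d^2 - 6*d + 8) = d*(d - 2)*(d - 4)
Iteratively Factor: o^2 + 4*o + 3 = (o + 3)*(o + 1)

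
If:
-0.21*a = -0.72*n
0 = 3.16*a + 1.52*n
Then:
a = 0.00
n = 0.00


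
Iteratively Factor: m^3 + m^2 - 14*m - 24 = (m + 2)*(m^2 - m - 12) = (m - 4)*(m + 2)*(m + 3)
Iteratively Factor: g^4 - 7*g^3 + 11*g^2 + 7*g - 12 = (g - 3)*(g^3 - 4*g^2 - g + 4) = (g - 4)*(g - 3)*(g^2 - 1) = (g - 4)*(g - 3)*(g - 1)*(g + 1)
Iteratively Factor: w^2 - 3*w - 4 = (w - 4)*(w + 1)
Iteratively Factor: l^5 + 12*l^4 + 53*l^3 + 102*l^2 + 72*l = (l)*(l^4 + 12*l^3 + 53*l^2 + 102*l + 72) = l*(l + 3)*(l^3 + 9*l^2 + 26*l + 24) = l*(l + 3)^2*(l^2 + 6*l + 8) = l*(l + 3)^2*(l + 4)*(l + 2)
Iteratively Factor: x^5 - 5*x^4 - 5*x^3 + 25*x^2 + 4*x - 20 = (x - 1)*(x^4 - 4*x^3 - 9*x^2 + 16*x + 20) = (x - 1)*(x + 2)*(x^3 - 6*x^2 + 3*x + 10) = (x - 5)*(x - 1)*(x + 2)*(x^2 - x - 2) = (x - 5)*(x - 1)*(x + 1)*(x + 2)*(x - 2)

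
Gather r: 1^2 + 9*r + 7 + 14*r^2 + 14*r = 14*r^2 + 23*r + 8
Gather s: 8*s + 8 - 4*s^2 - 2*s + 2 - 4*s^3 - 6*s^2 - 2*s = -4*s^3 - 10*s^2 + 4*s + 10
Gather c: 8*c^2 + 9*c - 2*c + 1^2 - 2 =8*c^2 + 7*c - 1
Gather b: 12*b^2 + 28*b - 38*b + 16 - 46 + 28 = 12*b^2 - 10*b - 2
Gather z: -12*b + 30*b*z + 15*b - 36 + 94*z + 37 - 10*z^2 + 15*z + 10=3*b - 10*z^2 + z*(30*b + 109) + 11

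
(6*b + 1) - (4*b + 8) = 2*b - 7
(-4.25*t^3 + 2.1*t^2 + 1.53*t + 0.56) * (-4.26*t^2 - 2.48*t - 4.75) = 18.105*t^5 + 1.594*t^4 + 8.4617*t^3 - 16.155*t^2 - 8.6563*t - 2.66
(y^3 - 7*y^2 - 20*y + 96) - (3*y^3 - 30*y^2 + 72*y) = -2*y^3 + 23*y^2 - 92*y + 96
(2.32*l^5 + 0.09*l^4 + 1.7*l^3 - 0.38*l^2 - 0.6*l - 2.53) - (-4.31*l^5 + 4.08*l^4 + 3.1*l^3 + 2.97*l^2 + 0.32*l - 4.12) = 6.63*l^5 - 3.99*l^4 - 1.4*l^3 - 3.35*l^2 - 0.92*l + 1.59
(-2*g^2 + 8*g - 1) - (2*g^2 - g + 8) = -4*g^2 + 9*g - 9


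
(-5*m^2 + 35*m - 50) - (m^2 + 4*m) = -6*m^2 + 31*m - 50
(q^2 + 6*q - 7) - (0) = q^2 + 6*q - 7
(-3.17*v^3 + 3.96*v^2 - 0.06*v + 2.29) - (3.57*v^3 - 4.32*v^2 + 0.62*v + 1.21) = -6.74*v^3 + 8.28*v^2 - 0.68*v + 1.08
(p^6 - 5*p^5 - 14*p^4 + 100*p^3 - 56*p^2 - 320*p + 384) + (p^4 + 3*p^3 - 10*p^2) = p^6 - 5*p^5 - 13*p^4 + 103*p^3 - 66*p^2 - 320*p + 384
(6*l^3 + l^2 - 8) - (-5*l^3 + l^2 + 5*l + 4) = 11*l^3 - 5*l - 12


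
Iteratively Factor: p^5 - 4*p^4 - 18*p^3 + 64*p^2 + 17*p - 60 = (p - 3)*(p^4 - p^3 - 21*p^2 + p + 20) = (p - 3)*(p + 4)*(p^3 - 5*p^2 - p + 5) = (p - 3)*(p - 1)*(p + 4)*(p^2 - 4*p - 5) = (p - 3)*(p - 1)*(p + 1)*(p + 4)*(p - 5)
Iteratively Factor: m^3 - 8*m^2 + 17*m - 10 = (m - 5)*(m^2 - 3*m + 2) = (m - 5)*(m - 2)*(m - 1)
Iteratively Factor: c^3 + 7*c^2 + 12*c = (c + 3)*(c^2 + 4*c) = (c + 3)*(c + 4)*(c)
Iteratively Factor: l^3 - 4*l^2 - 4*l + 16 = (l - 2)*(l^2 - 2*l - 8) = (l - 2)*(l + 2)*(l - 4)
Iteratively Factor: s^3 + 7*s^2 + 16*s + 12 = (s + 2)*(s^2 + 5*s + 6) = (s + 2)*(s + 3)*(s + 2)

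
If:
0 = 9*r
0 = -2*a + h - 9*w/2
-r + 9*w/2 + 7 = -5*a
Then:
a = -9*w/10 - 7/5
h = 27*w/10 - 14/5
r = 0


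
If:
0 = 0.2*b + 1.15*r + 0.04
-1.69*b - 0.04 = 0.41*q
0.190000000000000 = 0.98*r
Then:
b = -1.31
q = 5.32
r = 0.19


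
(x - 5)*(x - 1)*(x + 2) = x^3 - 4*x^2 - 7*x + 10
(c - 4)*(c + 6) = c^2 + 2*c - 24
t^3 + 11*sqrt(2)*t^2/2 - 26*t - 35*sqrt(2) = (t - 5*sqrt(2)/2)*(t + sqrt(2))*(t + 7*sqrt(2))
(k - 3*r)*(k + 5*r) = k^2 + 2*k*r - 15*r^2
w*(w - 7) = w^2 - 7*w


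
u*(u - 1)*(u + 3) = u^3 + 2*u^2 - 3*u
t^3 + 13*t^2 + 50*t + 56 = (t + 2)*(t + 4)*(t + 7)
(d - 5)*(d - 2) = d^2 - 7*d + 10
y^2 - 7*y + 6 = (y - 6)*(y - 1)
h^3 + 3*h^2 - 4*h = h*(h - 1)*(h + 4)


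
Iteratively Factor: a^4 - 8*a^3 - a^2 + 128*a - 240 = (a + 4)*(a^3 - 12*a^2 + 47*a - 60) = (a - 5)*(a + 4)*(a^2 - 7*a + 12) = (a - 5)*(a - 3)*(a + 4)*(a - 4)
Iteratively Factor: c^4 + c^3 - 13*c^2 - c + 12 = (c - 3)*(c^3 + 4*c^2 - c - 4) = (c - 3)*(c - 1)*(c^2 + 5*c + 4) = (c - 3)*(c - 1)*(c + 4)*(c + 1)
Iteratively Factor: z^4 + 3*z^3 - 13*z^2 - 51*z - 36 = (z + 3)*(z^3 - 13*z - 12) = (z + 1)*(z + 3)*(z^2 - z - 12) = (z - 4)*(z + 1)*(z + 3)*(z + 3)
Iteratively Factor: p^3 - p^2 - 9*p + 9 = (p + 3)*(p^2 - 4*p + 3) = (p - 3)*(p + 3)*(p - 1)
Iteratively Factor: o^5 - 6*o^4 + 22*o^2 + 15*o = (o + 1)*(o^4 - 7*o^3 + 7*o^2 + 15*o) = (o - 5)*(o + 1)*(o^3 - 2*o^2 - 3*o) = (o - 5)*(o - 3)*(o + 1)*(o^2 + o) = (o - 5)*(o - 3)*(o + 1)^2*(o)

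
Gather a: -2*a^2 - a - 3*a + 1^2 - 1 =-2*a^2 - 4*a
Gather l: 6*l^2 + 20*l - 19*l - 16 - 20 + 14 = 6*l^2 + l - 22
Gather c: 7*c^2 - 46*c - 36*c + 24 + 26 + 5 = 7*c^2 - 82*c + 55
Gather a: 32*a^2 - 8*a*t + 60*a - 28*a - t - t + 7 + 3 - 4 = 32*a^2 + a*(32 - 8*t) - 2*t + 6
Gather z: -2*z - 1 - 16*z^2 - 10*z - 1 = -16*z^2 - 12*z - 2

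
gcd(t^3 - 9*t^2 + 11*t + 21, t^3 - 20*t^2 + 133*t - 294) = t - 7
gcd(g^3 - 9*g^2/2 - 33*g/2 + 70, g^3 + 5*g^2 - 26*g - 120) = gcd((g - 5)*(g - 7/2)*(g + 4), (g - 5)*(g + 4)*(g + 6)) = g^2 - g - 20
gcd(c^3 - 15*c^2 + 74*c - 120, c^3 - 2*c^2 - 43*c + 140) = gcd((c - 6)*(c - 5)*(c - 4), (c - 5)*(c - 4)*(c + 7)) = c^2 - 9*c + 20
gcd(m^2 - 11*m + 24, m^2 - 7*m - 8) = m - 8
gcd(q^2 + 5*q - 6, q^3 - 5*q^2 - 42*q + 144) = q + 6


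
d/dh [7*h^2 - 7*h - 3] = 14*h - 7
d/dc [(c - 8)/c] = 8/c^2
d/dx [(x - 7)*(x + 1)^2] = (x + 1)*(3*x - 13)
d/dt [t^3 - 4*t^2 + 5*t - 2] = 3*t^2 - 8*t + 5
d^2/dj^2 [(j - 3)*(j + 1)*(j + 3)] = 6*j + 2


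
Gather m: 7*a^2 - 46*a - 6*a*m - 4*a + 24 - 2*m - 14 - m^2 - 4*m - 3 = 7*a^2 - 50*a - m^2 + m*(-6*a - 6) + 7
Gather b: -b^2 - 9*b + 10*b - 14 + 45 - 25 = -b^2 + b + 6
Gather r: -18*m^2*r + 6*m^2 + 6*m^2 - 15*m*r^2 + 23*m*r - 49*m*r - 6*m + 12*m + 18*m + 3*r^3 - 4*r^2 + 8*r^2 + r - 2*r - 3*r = 12*m^2 + 24*m + 3*r^3 + r^2*(4 - 15*m) + r*(-18*m^2 - 26*m - 4)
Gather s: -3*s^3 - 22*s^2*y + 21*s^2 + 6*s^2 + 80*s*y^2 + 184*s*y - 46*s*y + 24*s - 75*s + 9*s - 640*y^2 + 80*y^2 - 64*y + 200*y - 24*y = -3*s^3 + s^2*(27 - 22*y) + s*(80*y^2 + 138*y - 42) - 560*y^2 + 112*y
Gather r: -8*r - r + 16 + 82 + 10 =108 - 9*r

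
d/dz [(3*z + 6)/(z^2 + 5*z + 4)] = 3*(z^2 + 5*z - (z + 2)*(2*z + 5) + 4)/(z^2 + 5*z + 4)^2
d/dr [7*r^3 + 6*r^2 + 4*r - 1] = 21*r^2 + 12*r + 4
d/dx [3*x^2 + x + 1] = 6*x + 1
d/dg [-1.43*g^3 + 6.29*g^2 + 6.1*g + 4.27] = -4.29*g^2 + 12.58*g + 6.1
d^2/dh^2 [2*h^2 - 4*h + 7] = 4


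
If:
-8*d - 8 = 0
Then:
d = -1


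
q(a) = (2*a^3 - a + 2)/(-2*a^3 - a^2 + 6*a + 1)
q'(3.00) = 0.27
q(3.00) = -1.20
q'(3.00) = 0.27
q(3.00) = -1.20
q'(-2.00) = -145.00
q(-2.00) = -12.00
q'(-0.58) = -2.33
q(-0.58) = -0.90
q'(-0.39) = -7.00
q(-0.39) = -1.65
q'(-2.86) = -0.97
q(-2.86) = -1.87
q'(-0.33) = -12.77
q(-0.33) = -2.22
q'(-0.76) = -1.47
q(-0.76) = -0.58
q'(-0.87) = -1.34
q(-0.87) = -0.42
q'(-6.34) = -0.04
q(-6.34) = -1.16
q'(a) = (6*a^2 - 1)/(-2*a^3 - a^2 + 6*a + 1) + (6*a^2 + 2*a - 6)*(2*a^3 - a + 2)/(-2*a^3 - a^2 + 6*a + 1)^2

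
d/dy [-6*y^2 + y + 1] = 1 - 12*y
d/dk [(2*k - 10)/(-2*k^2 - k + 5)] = 4*k*(k - 10)/(4*k^4 + 4*k^3 - 19*k^2 - 10*k + 25)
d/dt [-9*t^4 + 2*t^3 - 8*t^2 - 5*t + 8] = -36*t^3 + 6*t^2 - 16*t - 5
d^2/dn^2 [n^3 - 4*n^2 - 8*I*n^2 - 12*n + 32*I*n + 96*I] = 6*n - 8 - 16*I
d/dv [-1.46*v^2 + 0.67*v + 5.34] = 0.67 - 2.92*v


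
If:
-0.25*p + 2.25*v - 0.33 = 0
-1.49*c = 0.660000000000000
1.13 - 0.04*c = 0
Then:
No Solution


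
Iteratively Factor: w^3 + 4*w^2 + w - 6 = (w - 1)*(w^2 + 5*w + 6) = (w - 1)*(w + 3)*(w + 2)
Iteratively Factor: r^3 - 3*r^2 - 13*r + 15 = (r - 1)*(r^2 - 2*r - 15) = (r - 1)*(r + 3)*(r - 5)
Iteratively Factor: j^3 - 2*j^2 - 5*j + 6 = (j - 1)*(j^2 - j - 6) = (j - 3)*(j - 1)*(j + 2)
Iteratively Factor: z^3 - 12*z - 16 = (z - 4)*(z^2 + 4*z + 4) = (z - 4)*(z + 2)*(z + 2)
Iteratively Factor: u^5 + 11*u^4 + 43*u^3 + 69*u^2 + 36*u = (u + 3)*(u^4 + 8*u^3 + 19*u^2 + 12*u) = (u + 3)*(u + 4)*(u^3 + 4*u^2 + 3*u) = (u + 1)*(u + 3)*(u + 4)*(u^2 + 3*u) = (u + 1)*(u + 3)^2*(u + 4)*(u)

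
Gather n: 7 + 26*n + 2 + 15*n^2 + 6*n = 15*n^2 + 32*n + 9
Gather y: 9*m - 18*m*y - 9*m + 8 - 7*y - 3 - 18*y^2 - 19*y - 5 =-18*y^2 + y*(-18*m - 26)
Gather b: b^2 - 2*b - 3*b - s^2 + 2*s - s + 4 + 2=b^2 - 5*b - s^2 + s + 6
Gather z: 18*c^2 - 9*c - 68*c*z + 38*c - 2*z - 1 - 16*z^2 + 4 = 18*c^2 + 29*c - 16*z^2 + z*(-68*c - 2) + 3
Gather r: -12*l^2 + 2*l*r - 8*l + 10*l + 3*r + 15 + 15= -12*l^2 + 2*l + r*(2*l + 3) + 30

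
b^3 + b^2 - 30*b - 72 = (b - 6)*(b + 3)*(b + 4)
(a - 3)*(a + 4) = a^2 + a - 12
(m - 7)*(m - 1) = m^2 - 8*m + 7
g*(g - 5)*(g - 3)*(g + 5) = g^4 - 3*g^3 - 25*g^2 + 75*g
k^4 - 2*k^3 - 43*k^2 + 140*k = k*(k - 5)*(k - 4)*(k + 7)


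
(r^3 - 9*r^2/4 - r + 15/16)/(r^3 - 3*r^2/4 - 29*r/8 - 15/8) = (r - 1/2)/(r + 1)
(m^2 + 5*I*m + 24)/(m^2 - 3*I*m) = (m + 8*I)/m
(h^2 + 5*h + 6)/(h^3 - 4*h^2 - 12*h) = (h + 3)/(h*(h - 6))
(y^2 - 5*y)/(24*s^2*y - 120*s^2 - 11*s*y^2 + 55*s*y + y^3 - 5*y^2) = y/(24*s^2 - 11*s*y + y^2)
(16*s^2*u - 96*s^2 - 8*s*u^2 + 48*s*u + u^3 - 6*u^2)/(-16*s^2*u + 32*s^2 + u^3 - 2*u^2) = (-4*s*u + 24*s + u^2 - 6*u)/(4*s*u - 8*s + u^2 - 2*u)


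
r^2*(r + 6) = r^3 + 6*r^2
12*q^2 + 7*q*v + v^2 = (3*q + v)*(4*q + v)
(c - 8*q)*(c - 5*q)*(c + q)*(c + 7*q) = c^4 - 5*c^3*q - 57*c^2*q^2 + 229*c*q^3 + 280*q^4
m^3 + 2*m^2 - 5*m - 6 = (m - 2)*(m + 1)*(m + 3)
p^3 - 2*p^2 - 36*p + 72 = (p - 6)*(p - 2)*(p + 6)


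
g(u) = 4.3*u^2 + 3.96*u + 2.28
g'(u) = 8.6*u + 3.96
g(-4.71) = 79.02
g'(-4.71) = -36.55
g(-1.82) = 9.32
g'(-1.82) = -11.69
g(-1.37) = 4.93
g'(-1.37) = -7.82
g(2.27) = 33.43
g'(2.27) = 23.48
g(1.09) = 11.71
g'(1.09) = 13.33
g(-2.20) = 14.38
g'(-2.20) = -14.96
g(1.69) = 21.25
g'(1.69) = 18.49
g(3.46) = 67.46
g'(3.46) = 33.72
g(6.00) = 180.84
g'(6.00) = 55.56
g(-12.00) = 573.96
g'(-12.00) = -99.24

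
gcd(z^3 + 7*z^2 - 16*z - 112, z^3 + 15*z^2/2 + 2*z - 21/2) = z + 7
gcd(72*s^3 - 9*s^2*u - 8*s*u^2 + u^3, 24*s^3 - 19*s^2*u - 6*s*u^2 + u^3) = 24*s^2 + 5*s*u - u^2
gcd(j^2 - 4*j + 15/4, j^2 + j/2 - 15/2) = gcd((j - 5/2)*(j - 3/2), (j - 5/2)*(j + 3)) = j - 5/2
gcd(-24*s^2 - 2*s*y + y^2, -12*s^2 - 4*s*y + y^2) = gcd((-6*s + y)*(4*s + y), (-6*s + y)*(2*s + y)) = -6*s + y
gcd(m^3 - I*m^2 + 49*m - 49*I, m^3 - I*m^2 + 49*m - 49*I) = m^3 - I*m^2 + 49*m - 49*I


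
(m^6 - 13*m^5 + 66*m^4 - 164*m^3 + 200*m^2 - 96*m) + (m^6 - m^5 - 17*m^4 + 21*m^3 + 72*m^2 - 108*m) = 2*m^6 - 14*m^5 + 49*m^4 - 143*m^3 + 272*m^2 - 204*m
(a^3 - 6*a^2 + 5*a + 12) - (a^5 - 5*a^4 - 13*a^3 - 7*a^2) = -a^5 + 5*a^4 + 14*a^3 + a^2 + 5*a + 12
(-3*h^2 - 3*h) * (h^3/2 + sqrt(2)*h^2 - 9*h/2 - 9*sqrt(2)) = -3*h^5/2 - 3*sqrt(2)*h^4 - 3*h^4/2 - 3*sqrt(2)*h^3 + 27*h^3/2 + 27*h^2/2 + 27*sqrt(2)*h^2 + 27*sqrt(2)*h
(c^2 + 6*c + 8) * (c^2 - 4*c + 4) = c^4 + 2*c^3 - 12*c^2 - 8*c + 32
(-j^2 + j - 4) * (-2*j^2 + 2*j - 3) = 2*j^4 - 4*j^3 + 13*j^2 - 11*j + 12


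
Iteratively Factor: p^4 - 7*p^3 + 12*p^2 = (p - 3)*(p^3 - 4*p^2) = p*(p - 3)*(p^2 - 4*p) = p*(p - 4)*(p - 3)*(p)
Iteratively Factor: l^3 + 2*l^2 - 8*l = (l + 4)*(l^2 - 2*l) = l*(l + 4)*(l - 2)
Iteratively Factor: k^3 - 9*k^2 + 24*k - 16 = (k - 1)*(k^2 - 8*k + 16) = (k - 4)*(k - 1)*(k - 4)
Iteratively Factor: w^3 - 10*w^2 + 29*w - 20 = (w - 4)*(w^2 - 6*w + 5) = (w - 5)*(w - 4)*(w - 1)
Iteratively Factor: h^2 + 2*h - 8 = (h + 4)*(h - 2)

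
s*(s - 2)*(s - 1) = s^3 - 3*s^2 + 2*s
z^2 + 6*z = z*(z + 6)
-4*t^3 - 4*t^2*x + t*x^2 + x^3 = (-2*t + x)*(t + x)*(2*t + x)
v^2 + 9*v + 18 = (v + 3)*(v + 6)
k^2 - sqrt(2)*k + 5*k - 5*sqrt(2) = (k + 5)*(k - sqrt(2))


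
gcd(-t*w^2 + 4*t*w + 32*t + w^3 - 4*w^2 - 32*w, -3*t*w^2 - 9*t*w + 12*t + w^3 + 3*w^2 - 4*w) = w + 4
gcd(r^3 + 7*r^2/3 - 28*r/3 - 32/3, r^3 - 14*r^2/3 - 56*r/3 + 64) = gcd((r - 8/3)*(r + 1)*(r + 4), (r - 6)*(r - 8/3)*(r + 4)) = r^2 + 4*r/3 - 32/3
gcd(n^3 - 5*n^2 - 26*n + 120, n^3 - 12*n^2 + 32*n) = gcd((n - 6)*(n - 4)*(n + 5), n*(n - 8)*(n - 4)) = n - 4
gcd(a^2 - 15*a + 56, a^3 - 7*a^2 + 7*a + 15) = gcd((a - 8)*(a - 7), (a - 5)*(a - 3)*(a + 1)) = 1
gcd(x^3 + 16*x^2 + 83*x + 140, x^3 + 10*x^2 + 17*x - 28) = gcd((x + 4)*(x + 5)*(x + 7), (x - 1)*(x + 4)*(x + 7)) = x^2 + 11*x + 28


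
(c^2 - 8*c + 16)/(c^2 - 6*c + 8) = (c - 4)/(c - 2)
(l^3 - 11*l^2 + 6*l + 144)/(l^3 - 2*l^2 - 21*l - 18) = (l - 8)/(l + 1)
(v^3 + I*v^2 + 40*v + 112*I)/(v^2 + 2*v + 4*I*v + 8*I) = (v^2 - 3*I*v + 28)/(v + 2)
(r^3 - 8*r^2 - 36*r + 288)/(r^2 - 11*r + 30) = (r^2 - 2*r - 48)/(r - 5)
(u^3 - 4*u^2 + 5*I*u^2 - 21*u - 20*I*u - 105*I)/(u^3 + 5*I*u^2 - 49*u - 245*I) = (u + 3)/(u + 7)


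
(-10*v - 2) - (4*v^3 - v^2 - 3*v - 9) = -4*v^3 + v^2 - 7*v + 7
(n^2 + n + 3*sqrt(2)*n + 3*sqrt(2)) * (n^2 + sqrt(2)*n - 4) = n^4 + n^3 + 4*sqrt(2)*n^3 + 2*n^2 + 4*sqrt(2)*n^2 - 12*sqrt(2)*n + 2*n - 12*sqrt(2)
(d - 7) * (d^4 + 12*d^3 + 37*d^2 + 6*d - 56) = d^5 + 5*d^4 - 47*d^3 - 253*d^2 - 98*d + 392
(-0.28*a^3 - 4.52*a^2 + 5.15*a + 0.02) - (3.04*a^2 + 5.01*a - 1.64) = -0.28*a^3 - 7.56*a^2 + 0.140000000000001*a + 1.66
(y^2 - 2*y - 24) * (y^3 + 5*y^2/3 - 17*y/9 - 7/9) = y^5 - y^4/3 - 263*y^3/9 - 37*y^2 + 422*y/9 + 56/3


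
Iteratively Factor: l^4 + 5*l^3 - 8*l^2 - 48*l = (l)*(l^3 + 5*l^2 - 8*l - 48) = l*(l - 3)*(l^2 + 8*l + 16) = l*(l - 3)*(l + 4)*(l + 4)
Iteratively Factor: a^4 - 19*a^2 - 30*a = (a - 5)*(a^3 + 5*a^2 + 6*a) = a*(a - 5)*(a^2 + 5*a + 6) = a*(a - 5)*(a + 3)*(a + 2)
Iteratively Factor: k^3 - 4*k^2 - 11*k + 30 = (k + 3)*(k^2 - 7*k + 10) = (k - 2)*(k + 3)*(k - 5)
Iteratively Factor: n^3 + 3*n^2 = (n + 3)*(n^2) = n*(n + 3)*(n)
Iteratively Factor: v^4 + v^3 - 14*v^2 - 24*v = (v)*(v^3 + v^2 - 14*v - 24) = v*(v + 3)*(v^2 - 2*v - 8) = v*(v - 4)*(v + 3)*(v + 2)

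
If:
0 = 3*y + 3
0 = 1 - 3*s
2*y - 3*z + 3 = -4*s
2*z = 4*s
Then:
No Solution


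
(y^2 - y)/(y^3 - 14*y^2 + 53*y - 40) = y/(y^2 - 13*y + 40)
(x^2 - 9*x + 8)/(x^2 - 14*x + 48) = (x - 1)/(x - 6)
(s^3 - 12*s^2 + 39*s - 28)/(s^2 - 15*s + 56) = (s^2 - 5*s + 4)/(s - 8)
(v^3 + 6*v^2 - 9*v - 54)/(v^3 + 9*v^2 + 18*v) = (v - 3)/v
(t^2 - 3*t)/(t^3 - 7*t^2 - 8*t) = (3 - t)/(-t^2 + 7*t + 8)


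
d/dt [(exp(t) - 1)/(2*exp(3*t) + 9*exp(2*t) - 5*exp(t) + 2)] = ((1 - exp(t))*(6*exp(2*t) + 18*exp(t) - 5) + 2*exp(3*t) + 9*exp(2*t) - 5*exp(t) + 2)*exp(t)/(2*exp(3*t) + 9*exp(2*t) - 5*exp(t) + 2)^2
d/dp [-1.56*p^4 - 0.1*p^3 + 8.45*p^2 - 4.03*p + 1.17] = -6.24*p^3 - 0.3*p^2 + 16.9*p - 4.03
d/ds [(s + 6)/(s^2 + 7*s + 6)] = -1/(s^2 + 2*s + 1)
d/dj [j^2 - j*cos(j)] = j*sin(j) + 2*j - cos(j)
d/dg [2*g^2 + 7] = 4*g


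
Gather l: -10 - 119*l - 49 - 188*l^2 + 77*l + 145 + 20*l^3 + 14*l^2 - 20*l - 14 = 20*l^3 - 174*l^2 - 62*l + 72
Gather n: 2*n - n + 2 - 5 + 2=n - 1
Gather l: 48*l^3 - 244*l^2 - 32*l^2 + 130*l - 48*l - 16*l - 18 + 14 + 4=48*l^3 - 276*l^2 + 66*l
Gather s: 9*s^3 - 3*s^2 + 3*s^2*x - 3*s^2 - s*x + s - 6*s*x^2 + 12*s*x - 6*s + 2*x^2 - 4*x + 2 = 9*s^3 + s^2*(3*x - 6) + s*(-6*x^2 + 11*x - 5) + 2*x^2 - 4*x + 2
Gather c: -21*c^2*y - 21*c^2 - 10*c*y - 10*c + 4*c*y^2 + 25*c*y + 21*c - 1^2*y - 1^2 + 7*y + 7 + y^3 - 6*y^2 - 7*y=c^2*(-21*y - 21) + c*(4*y^2 + 15*y + 11) + y^3 - 6*y^2 - y + 6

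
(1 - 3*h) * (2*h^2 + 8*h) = -6*h^3 - 22*h^2 + 8*h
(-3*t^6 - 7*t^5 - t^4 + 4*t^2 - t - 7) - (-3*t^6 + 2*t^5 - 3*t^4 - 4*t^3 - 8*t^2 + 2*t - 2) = -9*t^5 + 2*t^4 + 4*t^3 + 12*t^2 - 3*t - 5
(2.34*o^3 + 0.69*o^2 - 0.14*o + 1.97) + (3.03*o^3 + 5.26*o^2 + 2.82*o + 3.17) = 5.37*o^3 + 5.95*o^2 + 2.68*o + 5.14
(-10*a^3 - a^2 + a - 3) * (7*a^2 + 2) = -70*a^5 - 7*a^4 - 13*a^3 - 23*a^2 + 2*a - 6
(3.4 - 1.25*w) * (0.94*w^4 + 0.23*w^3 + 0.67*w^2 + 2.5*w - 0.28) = -1.175*w^5 + 2.9085*w^4 - 0.0555*w^3 - 0.847*w^2 + 8.85*w - 0.952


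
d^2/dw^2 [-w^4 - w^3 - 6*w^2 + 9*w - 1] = -12*w^2 - 6*w - 12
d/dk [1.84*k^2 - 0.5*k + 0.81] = 3.68*k - 0.5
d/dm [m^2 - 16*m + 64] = 2*m - 16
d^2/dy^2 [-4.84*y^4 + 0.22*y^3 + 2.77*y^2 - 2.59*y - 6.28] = -58.08*y^2 + 1.32*y + 5.54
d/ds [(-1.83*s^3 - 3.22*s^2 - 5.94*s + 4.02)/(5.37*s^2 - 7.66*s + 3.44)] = (-9.8271*s^4 + 28.0356*s^3 + 37.6774*s^2 - 65.3284*s + 10.3596)/(28.8369*s^4 - 82.2684*s^3 + 95.6212*s^2 - 52.7008*s + 11.8336)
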